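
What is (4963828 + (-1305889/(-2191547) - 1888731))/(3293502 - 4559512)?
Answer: -3369610455474/1387260208735 ≈ -2.4290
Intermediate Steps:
(4963828 + (-1305889/(-2191547) - 1888731))/(3293502 - 4559512) = (4963828 + (-1305889*(-1/2191547) - 1888731))/(-1266010) = (4963828 + (1305889/2191547 - 1888731))*(-1/1266010) = (4963828 - 4139241450968/2191547)*(-1/1266010) = (6739220910948/2191547)*(-1/1266010) = -3369610455474/1387260208735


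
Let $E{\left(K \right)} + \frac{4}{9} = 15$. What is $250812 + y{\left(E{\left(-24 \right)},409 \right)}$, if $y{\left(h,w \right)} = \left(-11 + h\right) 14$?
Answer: $\frac{2257756}{9} \approx 2.5086 \cdot 10^{5}$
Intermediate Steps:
$E{\left(K \right)} = \frac{131}{9}$ ($E{\left(K \right)} = - \frac{4}{9} + 15 = \frac{131}{9}$)
$y{\left(h,w \right)} = -154 + 14 h$
$250812 + y{\left(E{\left(-24 \right)},409 \right)} = 250812 + \left(-154 + 14 \cdot \frac{131}{9}\right) = 250812 + \left(-154 + \frac{1834}{9}\right) = 250812 + \frac{448}{9} = \frac{2257756}{9}$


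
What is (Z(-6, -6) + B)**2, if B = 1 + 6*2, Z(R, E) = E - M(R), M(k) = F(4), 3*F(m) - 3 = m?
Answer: 196/9 ≈ 21.778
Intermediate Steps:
F(m) = 1 + m/3
M(k) = 7/3 (M(k) = 1 + (1/3)*4 = 1 + 4/3 = 7/3)
Z(R, E) = -7/3 + E (Z(R, E) = E - 1*7/3 = E - 7/3 = -7/3 + E)
B = 13 (B = 1 + 12 = 13)
(Z(-6, -6) + B)**2 = ((-7/3 - 6) + 13)**2 = (-25/3 + 13)**2 = (14/3)**2 = 196/9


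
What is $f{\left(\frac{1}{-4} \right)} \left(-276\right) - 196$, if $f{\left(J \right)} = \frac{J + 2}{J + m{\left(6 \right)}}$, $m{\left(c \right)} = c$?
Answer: $-280$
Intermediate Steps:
$f{\left(J \right)} = \frac{2 + J}{6 + J}$ ($f{\left(J \right)} = \frac{J + 2}{J + 6} = \frac{2 + J}{6 + J}$)
$f{\left(\frac{1}{-4} \right)} \left(-276\right) - 196 = \frac{2 + \frac{1}{-4}}{6 + \frac{1}{-4}} \left(-276\right) - 196 = \frac{2 - \frac{1}{4}}{6 - \frac{1}{4}} \left(-276\right) - 196 = \frac{1}{\frac{23}{4}} \cdot \frac{7}{4} \left(-276\right) - 196 = \frac{4}{23} \cdot \frac{7}{4} \left(-276\right) - 196 = \frac{7}{23} \left(-276\right) - 196 = -84 - 196 = -280$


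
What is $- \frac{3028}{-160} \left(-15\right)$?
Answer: $- \frac{2271}{8} \approx -283.88$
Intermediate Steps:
$- \frac{3028}{-160} \left(-15\right) = \left(-3028\right) \left(- \frac{1}{160}\right) \left(-15\right) = \frac{757}{40} \left(-15\right) = - \frac{2271}{8}$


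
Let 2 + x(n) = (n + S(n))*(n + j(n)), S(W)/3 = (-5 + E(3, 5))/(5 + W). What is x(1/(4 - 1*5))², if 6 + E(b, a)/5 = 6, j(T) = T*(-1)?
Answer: 4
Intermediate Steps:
j(T) = -T
E(b, a) = 0 (E(b, a) = -30 + 5*6 = -30 + 30 = 0)
S(W) = -15/(5 + W) (S(W) = 3*((-5 + 0)/(5 + W)) = 3*(-5/(5 + W)) = -15/(5 + W))
x(n) = -2 (x(n) = -2 + (n - 15/(5 + n))*(n - n) = -2 + (n - 15/(5 + n))*0 = -2 + 0 = -2)
x(1/(4 - 1*5))² = (-2)² = 4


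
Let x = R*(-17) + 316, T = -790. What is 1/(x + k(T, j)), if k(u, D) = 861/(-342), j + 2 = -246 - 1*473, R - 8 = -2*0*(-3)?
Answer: 114/20233 ≈ 0.0056344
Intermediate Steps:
R = 8 (R = 8 - 2*0*(-3) = 8 + 0*(-3) = 8 + 0 = 8)
j = -721 (j = -2 + (-246 - 1*473) = -2 + (-246 - 473) = -2 - 719 = -721)
k(u, D) = -287/114 (k(u, D) = 861*(-1/342) = -287/114)
x = 180 (x = 8*(-17) + 316 = -136 + 316 = 180)
1/(x + k(T, j)) = 1/(180 - 287/114) = 1/(20233/114) = 114/20233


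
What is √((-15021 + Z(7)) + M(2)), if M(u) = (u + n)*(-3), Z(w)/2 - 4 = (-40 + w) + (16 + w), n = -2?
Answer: I*√15033 ≈ 122.61*I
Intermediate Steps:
Z(w) = -40 + 4*w (Z(w) = 8 + 2*((-40 + w) + (16 + w)) = 8 + 2*(-24 + 2*w) = 8 + (-48 + 4*w) = -40 + 4*w)
M(u) = 6 - 3*u (M(u) = (u - 2)*(-3) = (-2 + u)*(-3) = 6 - 3*u)
√((-15021 + Z(7)) + M(2)) = √((-15021 + (-40 + 4*7)) + (6 - 3*2)) = √((-15021 + (-40 + 28)) + (6 - 6)) = √((-15021 - 12) + 0) = √(-15033 + 0) = √(-15033) = I*√15033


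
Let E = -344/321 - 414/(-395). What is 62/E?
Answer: -3930645/1493 ≈ -2632.7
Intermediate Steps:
E = -2986/126795 (E = -344*1/321 - 414*(-1/395) = -344/321 + 414/395 = -2986/126795 ≈ -0.023550)
62/E = 62/(-2986/126795) = 62*(-126795/2986) = -3930645/1493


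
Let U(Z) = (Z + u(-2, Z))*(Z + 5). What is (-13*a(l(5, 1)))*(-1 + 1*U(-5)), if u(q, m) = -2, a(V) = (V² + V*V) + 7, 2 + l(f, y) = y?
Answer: 117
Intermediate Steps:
l(f, y) = -2 + y
a(V) = 7 + 2*V² (a(V) = (V² + V²) + 7 = 2*V² + 7 = 7 + 2*V²)
U(Z) = (-2 + Z)*(5 + Z) (U(Z) = (Z - 2)*(Z + 5) = (-2 + Z)*(5 + Z))
(-13*a(l(5, 1)))*(-1 + 1*U(-5)) = (-13*(7 + 2*(-2 + 1)²))*(-1 + 1*(-10 + (-5)² + 3*(-5))) = (-13*(7 + 2*(-1)²))*(-1 + 1*(-10 + 25 - 15)) = (-13*(7 + 2*1))*(-1 + 1*0) = (-13*(7 + 2))*(-1 + 0) = -13*9*(-1) = -117*(-1) = 117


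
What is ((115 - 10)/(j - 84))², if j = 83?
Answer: 11025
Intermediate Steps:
((115 - 10)/(j - 84))² = ((115 - 10)/(83 - 84))² = (105/(-1))² = (105*(-1))² = (-105)² = 11025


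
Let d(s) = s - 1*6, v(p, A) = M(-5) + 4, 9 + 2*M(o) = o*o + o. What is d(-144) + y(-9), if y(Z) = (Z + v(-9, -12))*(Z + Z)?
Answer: -159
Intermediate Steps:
M(o) = -9/2 + o/2 + o²/2 (M(o) = -9/2 + (o*o + o)/2 = -9/2 + (o² + o)/2 = -9/2 + (o + o²)/2 = -9/2 + (o/2 + o²/2) = -9/2 + o/2 + o²/2)
v(p, A) = 19/2 (v(p, A) = (-9/2 + (½)*(-5) + (½)*(-5)²) + 4 = (-9/2 - 5/2 + (½)*25) + 4 = (-9/2 - 5/2 + 25/2) + 4 = 11/2 + 4 = 19/2)
y(Z) = 2*Z*(19/2 + Z) (y(Z) = (Z + 19/2)*(Z + Z) = (19/2 + Z)*(2*Z) = 2*Z*(19/2 + Z))
d(s) = -6 + s (d(s) = s - 6 = -6 + s)
d(-144) + y(-9) = (-6 - 144) - 9*(19 + 2*(-9)) = -150 - 9*(19 - 18) = -150 - 9*1 = -150 - 9 = -159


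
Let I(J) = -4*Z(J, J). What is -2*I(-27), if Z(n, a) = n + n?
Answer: -432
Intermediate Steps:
Z(n, a) = 2*n
I(J) = -8*J
-2*I(-27) = -(-16)*(-27) = -2*216 = -432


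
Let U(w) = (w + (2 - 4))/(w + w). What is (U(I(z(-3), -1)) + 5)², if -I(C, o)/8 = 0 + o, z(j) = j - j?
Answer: 1849/64 ≈ 28.891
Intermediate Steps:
z(j) = 0
I(C, o) = -8*o (I(C, o) = -8*(0 + o) = -8*o)
U(w) = (-2 + w)/(2*w) (U(w) = (w - 2)/((2*w)) = (-2 + w)*(1/(2*w)) = (-2 + w)/(2*w))
(U(I(z(-3), -1)) + 5)² = ((-2 - 8*(-1))/(2*((-8*(-1)))) + 5)² = ((½)*(-2 + 8)/8 + 5)² = ((½)*(⅛)*6 + 5)² = (3/8 + 5)² = (43/8)² = 1849/64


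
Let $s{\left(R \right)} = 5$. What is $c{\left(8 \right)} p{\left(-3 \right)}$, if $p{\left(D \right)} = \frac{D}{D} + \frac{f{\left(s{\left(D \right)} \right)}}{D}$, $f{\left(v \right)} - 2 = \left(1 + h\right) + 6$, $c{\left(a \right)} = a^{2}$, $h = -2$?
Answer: $- \frac{256}{3} \approx -85.333$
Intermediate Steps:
$f{\left(v \right)} = 7$ ($f{\left(v \right)} = 2 + \left(\left(1 - 2\right) + 6\right) = 2 + \left(-1 + 6\right) = 2 + 5 = 7$)
$p{\left(D \right)} = 1 + \frac{7}{D}$ ($p{\left(D \right)} = \frac{D}{D} + \frac{7}{D} = 1 + \frac{7}{D}$)
$c{\left(8 \right)} p{\left(-3 \right)} = 8^{2} \frac{7 - 3}{-3} = 64 \left(\left(- \frac{1}{3}\right) 4\right) = 64 \left(- \frac{4}{3}\right) = - \frac{256}{3}$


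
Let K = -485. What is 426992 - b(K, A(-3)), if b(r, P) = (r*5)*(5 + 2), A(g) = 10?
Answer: 443967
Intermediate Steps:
b(r, P) = 35*r (b(r, P) = (5*r)*7 = 35*r)
426992 - b(K, A(-3)) = 426992 - 35*(-485) = 426992 - 1*(-16975) = 426992 + 16975 = 443967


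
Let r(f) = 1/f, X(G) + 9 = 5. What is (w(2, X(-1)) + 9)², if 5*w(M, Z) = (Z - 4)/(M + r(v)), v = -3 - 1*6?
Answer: 480249/7225 ≈ 66.470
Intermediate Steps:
X(G) = -4 (X(G) = -9 + 5 = -4)
v = -9 (v = -3 - 6 = -9)
w(M, Z) = (-4 + Z)/(5*(-⅑ + M)) (w(M, Z) = ((Z - 4)/(M + 1/(-9)))/5 = ((-4 + Z)/(M - ⅑))/5 = ((-4 + Z)/(-⅑ + M))/5 = (-4 + Z)/(5*(-⅑ + M)))
(w(2, X(-1)) + 9)² = (9*(-4 - 4)/(5*(-1 + 9*2)) + 9)² = ((9/5)*(-8)/(-1 + 18) + 9)² = ((9/5)*(-8)/17 + 9)² = ((9/5)*(1/17)*(-8) + 9)² = (-72/85 + 9)² = (693/85)² = 480249/7225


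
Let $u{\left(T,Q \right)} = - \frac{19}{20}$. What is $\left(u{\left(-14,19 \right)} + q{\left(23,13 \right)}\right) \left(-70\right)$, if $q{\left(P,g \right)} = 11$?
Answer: $- \frac{1407}{2} \approx -703.5$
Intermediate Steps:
$u{\left(T,Q \right)} = - \frac{19}{20}$ ($u{\left(T,Q \right)} = \left(-19\right) \frac{1}{20} = - \frac{19}{20}$)
$\left(u{\left(-14,19 \right)} + q{\left(23,13 \right)}\right) \left(-70\right) = \left(- \frac{19}{20} + 11\right) \left(-70\right) = \frac{201}{20} \left(-70\right) = - \frac{1407}{2}$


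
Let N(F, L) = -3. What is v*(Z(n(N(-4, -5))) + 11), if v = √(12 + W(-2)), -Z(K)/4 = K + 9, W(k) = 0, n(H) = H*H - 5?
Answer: -82*√3 ≈ -142.03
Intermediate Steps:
n(H) = -5 + H² (n(H) = H² - 5 = -5 + H²)
Z(K) = -36 - 4*K (Z(K) = -4*(K + 9) = -4*(9 + K) = -36 - 4*K)
v = 2*√3 (v = √(12 + 0) = √12 = 2*√3 ≈ 3.4641)
v*(Z(n(N(-4, -5))) + 11) = (2*√3)*((-36 - 4*(-5 + (-3)²)) + 11) = (2*√3)*((-36 - 4*(-5 + 9)) + 11) = (2*√3)*((-36 - 4*4) + 11) = (2*√3)*((-36 - 16) + 11) = (2*√3)*(-52 + 11) = (2*√3)*(-41) = -82*√3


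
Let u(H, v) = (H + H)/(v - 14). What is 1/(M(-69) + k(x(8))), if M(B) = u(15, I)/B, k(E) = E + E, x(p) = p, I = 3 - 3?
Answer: 161/2581 ≈ 0.062379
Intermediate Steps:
I = 0
u(H, v) = 2*H/(-14 + v) (u(H, v) = (2*H)/(-14 + v) = 2*H/(-14 + v))
k(E) = 2*E
M(B) = -15/(7*B) (M(B) = (2*15/(-14 + 0))/B = (2*15/(-14))/B = (2*15*(-1/14))/B = -15/(7*B))
1/(M(-69) + k(x(8))) = 1/(-15/7/(-69) + 2*8) = 1/(-15/7*(-1/69) + 16) = 1/(5/161 + 16) = 1/(2581/161) = 161/2581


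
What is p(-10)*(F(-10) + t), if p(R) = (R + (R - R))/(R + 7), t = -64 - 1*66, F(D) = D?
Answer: -1400/3 ≈ -466.67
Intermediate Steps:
t = -130 (t = -64 - 66 = -130)
p(R) = R/(7 + R) (p(R) = (R + 0)/(7 + R) = R/(7 + R))
p(-10)*(F(-10) + t) = (-10/(7 - 10))*(-10 - 130) = -10/(-3)*(-140) = -10*(-1/3)*(-140) = (10/3)*(-140) = -1400/3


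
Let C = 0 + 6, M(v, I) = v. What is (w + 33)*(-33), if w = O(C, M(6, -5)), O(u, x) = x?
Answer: -1287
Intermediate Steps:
C = 6
w = 6
(w + 33)*(-33) = (6 + 33)*(-33) = 39*(-33) = -1287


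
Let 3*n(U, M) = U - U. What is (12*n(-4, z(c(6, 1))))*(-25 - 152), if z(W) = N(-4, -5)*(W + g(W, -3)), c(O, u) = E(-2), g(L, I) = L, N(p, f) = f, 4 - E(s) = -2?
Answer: 0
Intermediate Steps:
E(s) = 6 (E(s) = 4 - 1*(-2) = 4 + 2 = 6)
c(O, u) = 6
z(W) = -10*W (z(W) = -5*(W + W) = -10*W)
n(U, M) = 0 (n(U, M) = (U - U)/3 = (1/3)*0 = 0)
(12*n(-4, z(c(6, 1))))*(-25 - 152) = (12*0)*(-25 - 152) = 0*(-177) = 0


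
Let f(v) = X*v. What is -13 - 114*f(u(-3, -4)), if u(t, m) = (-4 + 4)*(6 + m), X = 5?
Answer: -13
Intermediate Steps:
u(t, m) = 0 (u(t, m) = 0*(6 + m) = 0)
f(v) = 5*v
-13 - 114*f(u(-3, -4)) = -13 - 570*0 = -13 - 114*0 = -13 + 0 = -13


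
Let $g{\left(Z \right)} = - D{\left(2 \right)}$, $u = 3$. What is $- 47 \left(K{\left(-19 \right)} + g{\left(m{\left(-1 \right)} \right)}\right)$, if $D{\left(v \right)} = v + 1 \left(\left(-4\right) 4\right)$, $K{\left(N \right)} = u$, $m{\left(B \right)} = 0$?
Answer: $-799$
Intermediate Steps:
$K{\left(N \right)} = 3$
$D{\left(v \right)} = -16 + v$ ($D{\left(v \right)} = v + 1 \left(-16\right) = v - 16 = -16 + v$)
$g{\left(Z \right)} = 14$ ($g{\left(Z \right)} = - (-16 + 2) = \left(-1\right) \left(-14\right) = 14$)
$- 47 \left(K{\left(-19 \right)} + g{\left(m{\left(-1 \right)} \right)}\right) = - 47 \left(3 + 14\right) = \left(-47\right) 17 = -799$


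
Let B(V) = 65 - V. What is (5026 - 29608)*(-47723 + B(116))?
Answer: 1174380468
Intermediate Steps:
(5026 - 29608)*(-47723 + B(116)) = (5026 - 29608)*(-47723 + (65 - 1*116)) = -24582*(-47723 + (65 - 116)) = -24582*(-47723 - 51) = -24582*(-47774) = 1174380468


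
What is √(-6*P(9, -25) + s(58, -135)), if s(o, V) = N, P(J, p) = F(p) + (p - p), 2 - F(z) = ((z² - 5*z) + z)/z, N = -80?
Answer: I*√266 ≈ 16.31*I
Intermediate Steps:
F(z) = 2 - (z² - 4*z)/z (F(z) = 2 - ((z² - 5*z) + z)/z = 2 - (z² - 4*z)/z)
P(J, p) = 6 - p (P(J, p) = (6 - p) + (p - p) = (6 - p) + 0 = 6 - p)
s(o, V) = -80
√(-6*P(9, -25) + s(58, -135)) = √(-6*(6 - 1*(-25)) - 80) = √(-6*(6 + 25) - 80) = √(-6*31 - 80) = √(-186 - 80) = √(-266) = I*√266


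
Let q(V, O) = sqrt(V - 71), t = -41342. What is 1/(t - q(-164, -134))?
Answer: I/(sqrt(235) - 41342*I) ≈ -2.4188e-5 + 8.9691e-9*I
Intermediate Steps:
q(V, O) = sqrt(-71 + V)
1/(t - q(-164, -134)) = 1/(-41342 - sqrt(-71 - 164)) = 1/(-41342 - sqrt(-235)) = 1/(-41342 - I*sqrt(235))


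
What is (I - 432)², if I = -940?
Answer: 1882384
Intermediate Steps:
(I - 432)² = (-940 - 432)² = (-1372)² = 1882384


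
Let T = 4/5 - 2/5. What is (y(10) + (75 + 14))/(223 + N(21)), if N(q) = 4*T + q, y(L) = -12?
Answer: 385/1228 ≈ 0.31352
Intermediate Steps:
T = 2/5 (T = 4*(1/5) - 2*1/5 = 4/5 - 2/5 = 2/5 ≈ 0.40000)
N(q) = 8/5 + q (N(q) = 4*(2/5) + q = 8/5 + q)
(y(10) + (75 + 14))/(223 + N(21)) = (-12 + (75 + 14))/(223 + (8/5 + 21)) = (-12 + 89)/(223 + 113/5) = 77/(1228/5) = 77*(5/1228) = 385/1228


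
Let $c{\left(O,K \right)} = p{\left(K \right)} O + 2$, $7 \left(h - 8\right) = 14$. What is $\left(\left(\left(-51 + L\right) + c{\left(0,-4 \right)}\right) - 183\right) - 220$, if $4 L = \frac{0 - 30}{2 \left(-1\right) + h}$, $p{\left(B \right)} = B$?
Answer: $- \frac{7247}{16} \approx -452.94$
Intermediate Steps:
$h = 10$ ($h = 8 + \frac{1}{7} \cdot 14 = 8 + 2 = 10$)
$L = - \frac{15}{16}$ ($L = \frac{\left(0 - 30\right) \frac{1}{2 \left(-1\right) + 10}}{4} = \frac{\left(-30\right) \frac{1}{-2 + 10}}{4} = \frac{\left(-30\right) \frac{1}{8}}{4} = \frac{1}{4} \left(- \frac{15}{4}\right) = - \frac{15}{16} \approx -0.9375$)
$c{\left(O,K \right)} = 2 + K O$ ($c{\left(O,K \right)} = K O + 2 = 2 + K O$)
$\left(\left(\left(-51 + L\right) + c{\left(0,-4 \right)}\right) - 183\right) - 220 = \left(\left(\left(-51 - \frac{15}{16}\right) + \left(2 - 0\right)\right) - 183\right) - 220 = \left(\left(- \frac{831}{16} + \left(2 + 0\right)\right) - 183\right) - 220 = \left(\left(- \frac{831}{16} + 2\right) - 183\right) - 220 = \left(- \frac{799}{16} - 183\right) - 220 = - \frac{3727}{16} - 220 = - \frac{7247}{16}$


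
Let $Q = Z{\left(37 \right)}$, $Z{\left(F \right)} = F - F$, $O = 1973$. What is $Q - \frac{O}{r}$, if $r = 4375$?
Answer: $- \frac{1973}{4375} \approx -0.45097$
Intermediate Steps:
$Z{\left(F \right)} = 0$
$Q = 0$
$Q - \frac{O}{r} = 0 - \frac{1973}{4375} = - \frac{1973}{4375}$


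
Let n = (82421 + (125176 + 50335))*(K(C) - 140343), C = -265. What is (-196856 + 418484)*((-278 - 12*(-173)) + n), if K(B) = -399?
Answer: -8045509458298488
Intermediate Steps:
n = -36301865544 (n = (82421 + (125176 + 50335))*(-399 - 140343) = (82421 + 175511)*(-140742) = 257932*(-140742) = -36301865544)
(-196856 + 418484)*((-278 - 12*(-173)) + n) = (-196856 + 418484)*((-278 - 12*(-173)) - 36301865544) = 221628*((-278 + 2076) - 36301865544) = 221628*(1798 - 36301865544) = 221628*(-36301863746) = -8045509458298488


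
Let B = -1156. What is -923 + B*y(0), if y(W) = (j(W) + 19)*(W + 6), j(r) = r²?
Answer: -132707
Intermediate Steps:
y(W) = (6 + W)*(19 + W²) (y(W) = (W² + 19)*(W + 6) = (19 + W²)*(6 + W) = (6 + W)*(19 + W²))
-923 + B*y(0) = -923 - 1156*(114 + 0³ + 6*0² + 19*0) = -923 - 1156*(114 + 0 + 6*0 + 0) = -923 - 1156*(114 + 0 + 0 + 0) = -923 - 1156*114 = -923 - 131784 = -132707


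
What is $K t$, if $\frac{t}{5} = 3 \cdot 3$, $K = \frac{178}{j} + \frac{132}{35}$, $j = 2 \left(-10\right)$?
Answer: $- \frac{3231}{14} \approx -230.79$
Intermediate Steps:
$j = -20$
$K = - \frac{359}{70}$ ($K = \frac{178}{-20} + \frac{132}{35} = 178 \left(- \frac{1}{20}\right) + 132 \cdot \frac{1}{35} = - \frac{89}{10} + \frac{132}{35} = - \frac{359}{70} \approx -5.1286$)
$t = 45$ ($t = 5 \cdot 3 \cdot 3 = 5 \cdot 9 = 45$)
$K t = \left(- \frac{359}{70}\right) 45 = - \frac{3231}{14}$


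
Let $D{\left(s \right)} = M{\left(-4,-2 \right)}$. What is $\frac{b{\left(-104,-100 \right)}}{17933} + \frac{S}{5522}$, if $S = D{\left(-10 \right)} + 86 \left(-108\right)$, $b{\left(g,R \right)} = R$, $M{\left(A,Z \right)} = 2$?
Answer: $- \frac{83539019}{49513013} \approx -1.6872$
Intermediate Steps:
$D{\left(s \right)} = 2$
$S = -9286$ ($S = 2 + 86 \left(-108\right) = 2 - 9288 = -9286$)
$\frac{b{\left(-104,-100 \right)}}{17933} + \frac{S}{5522} = - \frac{100}{17933} - \frac{9286}{5522} = \left(-100\right) \frac{1}{17933} - \frac{4643}{2761} = - \frac{100}{17933} - \frac{4643}{2761} = - \frac{83539019}{49513013}$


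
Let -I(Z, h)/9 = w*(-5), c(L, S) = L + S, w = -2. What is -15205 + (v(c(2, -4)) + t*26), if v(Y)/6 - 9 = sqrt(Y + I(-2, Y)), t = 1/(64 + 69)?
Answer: -2015057/133 + 12*I*sqrt(23) ≈ -15151.0 + 57.55*I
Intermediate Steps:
t = 1/133 ≈ 0.0075188
I(Z, h) = -90 (I(Z, h) = -(-18)*(-5) = -9*10 = -90)
v(Y) = 54 + 6*sqrt(-90 + Y) (v(Y) = 54 + 6*sqrt(Y - 90) = 54 + 6*sqrt(-90 + Y))
-15205 + (v(c(2, -4)) + t*26) = -15205 + ((54 + 6*sqrt(-90 + (2 - 4))) + (1/133)*26) = -15205 + ((54 + 6*sqrt(-90 - 2)) + 26/133) = -15205 + ((54 + 6*sqrt(-92)) + 26/133) = -15205 + ((54 + 6*(2*I*sqrt(23))) + 26/133) = -15205 + ((54 + 12*I*sqrt(23)) + 26/133) = -15205 + (7208/133 + 12*I*sqrt(23)) = -2015057/133 + 12*I*sqrt(23)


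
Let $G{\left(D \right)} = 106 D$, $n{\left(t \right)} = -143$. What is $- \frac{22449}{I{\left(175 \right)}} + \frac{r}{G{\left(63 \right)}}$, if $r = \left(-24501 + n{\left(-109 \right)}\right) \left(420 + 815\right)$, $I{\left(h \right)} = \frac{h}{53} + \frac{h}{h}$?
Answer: $- \frac{2480786981}{253764} \approx -9776.0$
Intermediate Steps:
$I{\left(h \right)} = 1 + \frac{h}{53}$ ($I{\left(h \right)} = h \frac{1}{53} + 1 = \frac{h}{53} + 1 = 1 + \frac{h}{53}$)
$r = -30435340$ ($r = \left(-24501 - 143\right) \left(420 + 815\right) = \left(-24644\right) 1235 = -30435340$)
$- \frac{22449}{I{\left(175 \right)}} + \frac{r}{G{\left(63 \right)}} = - \frac{22449}{1 + \frac{1}{53} \cdot 175} - \frac{30435340}{106 \cdot 63} = - \frac{22449}{1 + \frac{175}{53}} - \frac{30435340}{6678} = - \frac{22449}{\frac{228}{53}} - \frac{15217670}{3339} = \left(-22449\right) \frac{53}{228} - \frac{15217670}{3339} = - \frac{396599}{76} - \frac{15217670}{3339} = - \frac{2480786981}{253764}$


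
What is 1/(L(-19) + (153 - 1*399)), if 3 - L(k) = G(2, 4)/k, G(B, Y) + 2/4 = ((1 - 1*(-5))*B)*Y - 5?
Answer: -38/9149 ≈ -0.0041535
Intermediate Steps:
G(B, Y) = -11/2 + 6*B*Y (G(B, Y) = -½ + (((1 - 1*(-5))*B)*Y - 5) = -½ + (((1 + 5)*B)*Y - 5) = -½ + ((6*B)*Y - 5) = -½ + (6*B*Y - 5) = -½ + (-5 + 6*B*Y) = -11/2 + 6*B*Y)
L(k) = 3 - 85/(2*k) (L(k) = 3 - (-11/2 + 6*2*4)/k = 3 - (-11/2 + 48)/k = 3 - 85/(2*k))
1/(L(-19) + (153 - 1*399)) = 1/((3 - 85/2/(-19)) + (153 - 1*399)) = 1/((3 - 85/2*(-1/19)) + (153 - 399)) = 1/((3 + 85/38) - 246) = 1/(199/38 - 246) = 1/(-9149/38) = -38/9149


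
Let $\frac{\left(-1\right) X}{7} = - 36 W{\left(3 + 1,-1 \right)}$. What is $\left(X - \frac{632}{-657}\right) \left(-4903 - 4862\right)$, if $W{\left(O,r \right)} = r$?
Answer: $\frac{178951220}{73} \approx 2.4514 \cdot 10^{6}$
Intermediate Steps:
$X = -252$ ($X = - 7 \left(\left(-36\right) \left(-1\right)\right) = \left(-7\right) 36 = -252$)
$\left(X - \frac{632}{-657}\right) \left(-4903 - 4862\right) = \left(-252 - \frac{632}{-657}\right) \left(-4903 - 4862\right) = \left(-252 - - \frac{632}{657}\right) \left(-9765\right) = \left(-252 + \frac{632}{657}\right) \left(-9765\right) = \left(- \frac{164932}{657}\right) \left(-9765\right) = \frac{178951220}{73}$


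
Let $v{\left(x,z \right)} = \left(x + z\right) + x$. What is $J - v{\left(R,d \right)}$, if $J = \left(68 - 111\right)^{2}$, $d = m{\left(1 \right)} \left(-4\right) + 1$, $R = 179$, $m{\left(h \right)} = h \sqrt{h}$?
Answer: $1494$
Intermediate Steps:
$m{\left(h \right)} = h^{\frac{3}{2}}$
$d = -3$ ($d = 1^{\frac{3}{2}} \left(-4\right) + 1 = 1 \left(-4\right) + 1 = -4 + 1 = -3$)
$v{\left(x,z \right)} = z + 2 x$
$J = 1849$ ($J = \left(-43\right)^{2} = 1849$)
$J - v{\left(R,d \right)} = 1849 - \left(-3 + 2 \cdot 179\right) = 1849 - \left(-3 + 358\right) = 1849 - 355 = 1494$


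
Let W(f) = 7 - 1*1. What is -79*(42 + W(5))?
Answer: -3792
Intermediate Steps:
W(f) = 6 (W(f) = 7 - 1 = 6)
-79*(42 + W(5)) = -79*(42 + 6) = -79*48 = -3792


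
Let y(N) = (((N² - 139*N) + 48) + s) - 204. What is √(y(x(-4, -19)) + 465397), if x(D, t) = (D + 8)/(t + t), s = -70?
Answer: 3*√18659113/19 ≈ 682.04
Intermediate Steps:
x(D, t) = (8 + D)/(2*t) (x(D, t) = (8 + D)/((2*t)) = (8 + D)*(1/(2*t)) = (8 + D)/(2*t))
y(N) = -226 + N² - 139*N (y(N) = (((N² - 139*N) + 48) - 70) - 204 = ((48 + N² - 139*N) - 70) - 204 = (-22 + N² - 139*N) - 204 = -226 + N² - 139*N)
√(y(x(-4, -19)) + 465397) = √((-226 + ((½)*(8 - 4)/(-19))² - 139*(8 - 4)/(2*(-19))) + 465397) = √((-226 + ((½)*(-1/19)*4)² - 139*(-1)*4/(2*19)) + 465397) = √((-226 + (-2/19)² - 139*(-2/19)) + 465397) = √((-226 + 4/361 + 278/19) + 465397) = √(-76300/361 + 465397) = √(167932017/361) = 3*√18659113/19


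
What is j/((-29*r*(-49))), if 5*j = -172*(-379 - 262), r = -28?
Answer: -27563/49735 ≈ -0.55420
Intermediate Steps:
j = 110252/5 (j = (-172*(-379 - 262))/5 = (-172*(-641))/5 = (⅕)*110252 = 110252/5 ≈ 22050.)
j/((-29*r*(-49))) = 110252/(5*((-29*(-28)*(-49)))) = 110252/(5*((812*(-49)))) = (110252/5)/(-39788) = (110252/5)*(-1/39788) = -27563/49735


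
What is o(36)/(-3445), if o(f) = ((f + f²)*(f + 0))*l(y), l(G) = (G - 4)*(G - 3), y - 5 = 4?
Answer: -287712/689 ≈ -417.58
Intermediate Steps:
y = 9 (y = 5 + 4 = 9)
l(G) = (-4 + G)*(-3 + G)
o(f) = 30*f*(f + f²) (o(f) = ((f + f²)*(f + 0))*(12 + 9² - 7*9) = ((f + f²)*f)*(12 + 81 - 63) = (f*(f + f²))*30 = 30*f*(f + f²))
o(36)/(-3445) = (30*36²*(1 + 36))/(-3445) = (30*1296*37)*(-1/3445) = 1438560*(-1/3445) = -287712/689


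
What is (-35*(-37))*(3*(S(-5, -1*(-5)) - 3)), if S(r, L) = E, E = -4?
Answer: -27195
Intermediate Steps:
S(r, L) = -4
(-35*(-37))*(3*(S(-5, -1*(-5)) - 3)) = (-35*(-37))*(3*(-4 - 3)) = 1295*(3*(-7)) = 1295*(-21) = -27195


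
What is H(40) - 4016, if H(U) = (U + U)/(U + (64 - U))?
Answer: -16059/4 ≈ -4014.8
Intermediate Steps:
H(U) = U/32 (H(U) = (2*U)/64 = (2*U)*(1/64) = U/32)
H(40) - 4016 = (1/32)*40 - 4016 = 5/4 - 4016 = -16059/4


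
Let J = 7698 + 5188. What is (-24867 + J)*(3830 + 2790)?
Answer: -79314220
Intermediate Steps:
J = 12886
(-24867 + J)*(3830 + 2790) = (-24867 + 12886)*(3830 + 2790) = -11981*6620 = -79314220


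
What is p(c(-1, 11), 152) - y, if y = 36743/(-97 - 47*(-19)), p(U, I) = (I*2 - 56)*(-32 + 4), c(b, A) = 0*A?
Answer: -5564167/796 ≈ -6990.2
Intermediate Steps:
c(b, A) = 0
p(U, I) = 1568 - 56*I (p(U, I) = (2*I - 56)*(-28) = (-56 + 2*I)*(-28) = 1568 - 56*I)
y = 36743/796 (y = 36743/(-97 + 893) = 36743/796 ≈ 46.160)
p(c(-1, 11), 152) - y = (1568 - 56*152) - 1*36743/796 = (1568 - 8512) - 36743/796 = -6944 - 36743/796 = -5564167/796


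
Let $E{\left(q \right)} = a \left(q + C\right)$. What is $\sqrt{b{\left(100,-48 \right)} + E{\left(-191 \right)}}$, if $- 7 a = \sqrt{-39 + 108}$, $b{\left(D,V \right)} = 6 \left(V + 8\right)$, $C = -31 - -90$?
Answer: $\frac{2 \sqrt{-2940 + 231 \sqrt{69}}}{7} \approx 9.1302 i$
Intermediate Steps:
$C = 59$ ($C = -31 + 90 = 59$)
$b{\left(D,V \right)} = 48 + 6 V$ ($b{\left(D,V \right)} = 6 \left(8 + V\right) = 48 + 6 V$)
$a = - \frac{\sqrt{69}}{7}$ ($a = - \frac{\sqrt{-39 + 108}}{7} = - \frac{\sqrt{69}}{7} \approx -1.1867$)
$E{\left(q \right)} = - \frac{\sqrt{69} \left(59 + q\right)}{7}$ ($E{\left(q \right)} = - \frac{\sqrt{69}}{7} \left(q + 59\right) = - \frac{\sqrt{69}}{7} \left(59 + q\right) = - \frac{\sqrt{69} \left(59 + q\right)}{7}$)
$\sqrt{b{\left(100,-48 \right)} + E{\left(-191 \right)}} = \sqrt{\left(48 + 6 \left(-48\right)\right) + \frac{\sqrt{69} \left(-59 - -191\right)}{7}} = \sqrt{\left(48 - 288\right) + \frac{\sqrt{69} \left(-59 + 191\right)}{7}} = \sqrt{-240 + \frac{1}{7} \sqrt{69} \cdot 132} = \sqrt{-240 + \frac{132 \sqrt{69}}{7}}$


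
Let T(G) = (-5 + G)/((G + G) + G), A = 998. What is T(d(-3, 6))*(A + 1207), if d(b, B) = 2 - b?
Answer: 0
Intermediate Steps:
T(G) = (-5 + G)/(3*G) (T(G) = (-5 + G)/(2*G + G) = (-5 + G)/((3*G)) = (-5 + G)*(1/(3*G)) = (-5 + G)/(3*G))
T(d(-3, 6))*(A + 1207) = ((-5 + (2 - 1*(-3)))/(3*(2 - 1*(-3))))*(998 + 1207) = ((-5 + (2 + 3))/(3*(2 + 3)))*2205 = ((1/3)*(-5 + 5)/5)*2205 = ((1/3)*(1/5)*0)*2205 = 0*2205 = 0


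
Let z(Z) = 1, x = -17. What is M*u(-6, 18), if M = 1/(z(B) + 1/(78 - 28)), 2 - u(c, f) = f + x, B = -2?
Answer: 50/51 ≈ 0.98039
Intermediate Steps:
u(c, f) = 19 - f (u(c, f) = 2 - (f - 17) = 2 - (-17 + f) = 2 + (17 - f) = 19 - f)
M = 50/51 (M = 1/(1 + 1/(78 - 28)) = 1/(1 + 1/50) = 1/(51/50) = 50/51 ≈ 0.98039)
M*u(-6, 18) = 50*(19 - 1*18)/51 = 50*(19 - 18)/51 = (50/51)*1 = 50/51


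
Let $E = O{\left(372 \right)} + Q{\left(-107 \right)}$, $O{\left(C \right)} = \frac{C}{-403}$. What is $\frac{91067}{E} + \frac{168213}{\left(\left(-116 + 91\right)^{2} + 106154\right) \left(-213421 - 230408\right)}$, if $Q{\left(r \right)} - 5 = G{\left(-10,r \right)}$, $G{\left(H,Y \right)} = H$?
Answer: $- \frac{18701853591643454}{1216384830969} \approx -15375.0$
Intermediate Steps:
$O{\left(C \right)} = - \frac{C}{403}$ ($O{\left(C \right)} = C \left(- \frac{1}{403}\right) = - \frac{C}{403}$)
$Q{\left(r \right)} = -5$ ($Q{\left(r \right)} = 5 - 10 = -5$)
$E = - \frac{77}{13}$ ($E = \left(- \frac{1}{403}\right) 372 - 5 = - \frac{12}{13} - 5 = - \frac{77}{13} \approx -5.9231$)
$\frac{91067}{E} + \frac{168213}{\left(\left(-116 + 91\right)^{2} + 106154\right) \left(-213421 - 230408\right)} = \frac{91067}{- \frac{77}{13}} + \frac{168213}{\left(\left(-116 + 91\right)^{2} + 106154\right) \left(-213421 - 230408\right)} = 91067 \left(- \frac{13}{77}\right) + \frac{168213}{\left(\left(-25\right)^{2} + 106154\right) \left(-443829\right)} = - \frac{1183871}{77} + \frac{168213}{\left(625 + 106154\right) \left(-443829\right)} = - \frac{1183871}{77} + \frac{168213}{106779 \left(-443829\right)} = - \frac{1183871}{77} + \frac{168213}{-47391616791} = - \frac{1183871}{77} + 168213 \left(- \frac{1}{47391616791}\right) = - \frac{1183871}{77} - \frac{56071}{15797205597} = - \frac{18701853591643454}{1216384830969}$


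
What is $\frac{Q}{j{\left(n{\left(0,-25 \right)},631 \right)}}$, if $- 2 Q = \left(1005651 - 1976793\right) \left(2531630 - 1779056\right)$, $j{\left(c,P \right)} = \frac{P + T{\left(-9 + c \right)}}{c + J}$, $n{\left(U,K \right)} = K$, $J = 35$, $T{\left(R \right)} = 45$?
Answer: $\frac{913570274385}{169} \approx 5.4057 \cdot 10^{9}$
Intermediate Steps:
$j{\left(c,P \right)} = \frac{45 + P}{35 + c}$ ($j{\left(c,P \right)} = \frac{P + 45}{c + 35} = \frac{45 + P}{35 + c}$)
$Q = 365428109754$ ($Q = - \frac{\left(1005651 - 1976793\right) \left(2531630 - 1779056\right)}{2} = - \frac{\left(-971142\right) 752574}{2} = \left(- \frac{1}{2}\right) \left(-730856219508\right) = 365428109754$)
$\frac{Q}{j{\left(n{\left(0,-25 \right)},631 \right)}} = \frac{365428109754}{\frac{1}{35 - 25} \left(45 + 631\right)} = \frac{365428109754}{\frac{1}{10} \cdot 676} = \frac{365428109754}{\frac{338}{5}} = 365428109754 \cdot \frac{5}{338} = \frac{913570274385}{169}$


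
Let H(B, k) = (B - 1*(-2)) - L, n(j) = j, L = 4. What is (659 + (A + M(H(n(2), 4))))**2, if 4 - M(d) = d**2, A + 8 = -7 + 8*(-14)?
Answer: 287296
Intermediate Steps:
A = -127 (A = -8 + (-7 + 8*(-14)) = -8 + (-7 - 112) = -8 - 119 = -127)
H(B, k) = -2 + B (H(B, k) = (B - 1*(-2)) - 1*4 = (B + 2) - 4 = (2 + B) - 4 = -2 + B)
M(d) = 4 - d**2
(659 + (A + M(H(n(2), 4))))**2 = (659 + (-127 + (4 - (-2 + 2)**2)))**2 = (659 + (-127 + (4 - 1*0**2)))**2 = (659 + (-127 + (4 - 1*0)))**2 = (659 + (-127 + (4 + 0)))**2 = (659 + (-127 + 4))**2 = (659 - 123)**2 = 536**2 = 287296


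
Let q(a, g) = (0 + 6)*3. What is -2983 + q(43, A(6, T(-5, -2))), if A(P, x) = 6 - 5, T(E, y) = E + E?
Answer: -2965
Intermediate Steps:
T(E, y) = 2*E
A(P, x) = 1
q(a, g) = 18 (q(a, g) = 6*3 = 18)
-2983 + q(43, A(6, T(-5, -2))) = -2983 + 18 = -2965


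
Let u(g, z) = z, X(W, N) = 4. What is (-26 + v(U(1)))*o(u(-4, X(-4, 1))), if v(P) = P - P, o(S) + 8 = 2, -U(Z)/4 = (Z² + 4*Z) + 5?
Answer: 156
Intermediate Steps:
U(Z) = -20 - 16*Z - 4*Z² (U(Z) = -4*((Z² + 4*Z) + 5) = -4*(5 + Z² + 4*Z) = -20 - 16*Z - 4*Z²)
o(S) = -6 (o(S) = -8 + 2 = -6)
v(P) = 0
(-26 + v(U(1)))*o(u(-4, X(-4, 1))) = (-26 + 0)*(-6) = -26*(-6) = 156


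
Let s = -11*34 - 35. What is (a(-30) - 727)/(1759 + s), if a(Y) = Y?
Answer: -757/1350 ≈ -0.56074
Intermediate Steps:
s = -409 (s = -374 - 35 = -409)
(a(-30) - 727)/(1759 + s) = (-30 - 727)/(1759 - 409) = -757/1350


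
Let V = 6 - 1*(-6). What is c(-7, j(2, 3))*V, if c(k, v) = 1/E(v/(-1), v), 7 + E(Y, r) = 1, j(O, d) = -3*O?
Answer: -2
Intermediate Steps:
E(Y, r) = -6 (E(Y, r) = -7 + 1 = -6)
V = 12 (V = 6 + 6 = 12)
c(k, v) = -⅙ (c(k, v) = 1/(-6) = -⅙)
c(-7, j(2, 3))*V = -⅙*12 = -2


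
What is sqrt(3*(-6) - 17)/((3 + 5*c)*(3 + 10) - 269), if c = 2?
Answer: -I*sqrt(35)/100 ≈ -0.059161*I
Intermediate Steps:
sqrt(3*(-6) - 17)/((3 + 5*c)*(3 + 10) - 269) = sqrt(3*(-6) - 17)/((3 + 5*2)*(3 + 10) - 269) = sqrt(-18 - 17)/((3 + 10)*13 - 269) = sqrt(-35)/(13*13 - 269) = (I*sqrt(35))/(169 - 269) = (I*sqrt(35))/(-100) = (I*sqrt(35))*(-1/100) = -I*sqrt(35)/100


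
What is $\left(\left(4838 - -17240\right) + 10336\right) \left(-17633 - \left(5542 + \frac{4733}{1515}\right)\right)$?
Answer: $- \frac{1138213007212}{1515} \approx -7.513 \cdot 10^{8}$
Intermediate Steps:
$\left(\left(4838 - -17240\right) + 10336\right) \left(-17633 - \left(5542 + \frac{4733}{1515}\right)\right) = \left(\left(4838 + 17240\right) + 10336\right) \left(-17633 - \frac{8400863}{1515}\right) = \left(22078 + 10336\right) \left(-17633 - \frac{8400863}{1515}\right) = 32414 \left(-17633 - \frac{8400863}{1515}\right) = 32414 \left(- \frac{35114858}{1515}\right) = - \frac{1138213007212}{1515}$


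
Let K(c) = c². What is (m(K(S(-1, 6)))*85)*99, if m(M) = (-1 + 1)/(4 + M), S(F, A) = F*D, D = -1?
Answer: 0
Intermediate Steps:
S(F, A) = -F (S(F, A) = F*(-1) = -F)
m(M) = 0 (m(M) = 0/(4 + M) = 0)
(m(K(S(-1, 6)))*85)*99 = (0*85)*99 = 0*99 = 0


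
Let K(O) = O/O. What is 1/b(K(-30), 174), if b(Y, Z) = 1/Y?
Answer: 1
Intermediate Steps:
K(O) = 1
1/b(K(-30), 174) = 1/(1/1) = 1/1 = 1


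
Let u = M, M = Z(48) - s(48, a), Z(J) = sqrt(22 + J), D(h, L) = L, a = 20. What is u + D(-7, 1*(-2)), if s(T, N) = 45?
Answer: -47 + sqrt(70) ≈ -38.633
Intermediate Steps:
M = -45 + sqrt(70) (M = sqrt(22 + 48) - 1*45 = sqrt(70) - 45 = -45 + sqrt(70) ≈ -36.633)
u = -45 + sqrt(70) ≈ -36.633
u + D(-7, 1*(-2)) = (-45 + sqrt(70)) + 1*(-2) = (-45 + sqrt(70)) - 2 = -47 + sqrt(70)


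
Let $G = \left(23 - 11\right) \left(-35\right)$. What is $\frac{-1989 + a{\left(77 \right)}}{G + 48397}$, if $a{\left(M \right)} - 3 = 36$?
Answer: $- \frac{1950}{47977} \approx -0.040644$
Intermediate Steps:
$G = -420$ ($G = 12 \left(-35\right) = -420$)
$a{\left(M \right)} = 39$ ($a{\left(M \right)} = 3 + 36 = 39$)
$\frac{-1989 + a{\left(77 \right)}}{G + 48397} = \frac{-1989 + 39}{-420 + 48397} = - \frac{1950}{47977}$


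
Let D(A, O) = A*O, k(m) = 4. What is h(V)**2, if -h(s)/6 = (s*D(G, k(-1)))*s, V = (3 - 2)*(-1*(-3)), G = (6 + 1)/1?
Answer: 2286144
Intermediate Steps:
G = 7 (G = 7*1 = 7)
V = 3 (V = 1*3 = 3)
h(s) = -168*s**2 (h(s) = -6*s*(7*4)*s = -6*s*28*s = -6*28*s*s = -168*s**2)
h(V)**2 = (-168*3**2)**2 = (-168*9)**2 = (-1512)**2 = 2286144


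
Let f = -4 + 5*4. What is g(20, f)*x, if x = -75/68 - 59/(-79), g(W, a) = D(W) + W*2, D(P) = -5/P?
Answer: -304167/21488 ≈ -14.155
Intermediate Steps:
f = 16 (f = -4 + 20 = 16)
g(W, a) = -5/W + 2*W (g(W, a) = -5/W + W*2 = -5/W + 2*W)
x = -1913/5372 (x = -75*1/68 - 59*(-1/79) = -75/68 + 59/79 = -1913/5372 ≈ -0.35611)
g(20, f)*x = (-5/20 + 2*20)*(-1913/5372) = (-5*1/20 + 40)*(-1913/5372) = (-1/4 + 40)*(-1913/5372) = (159/4)*(-1913/5372) = -304167/21488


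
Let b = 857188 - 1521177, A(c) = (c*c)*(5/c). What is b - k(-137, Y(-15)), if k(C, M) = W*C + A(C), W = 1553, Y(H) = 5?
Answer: -450543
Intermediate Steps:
A(c) = 5*c (A(c) = c**2*(5/c) = 5*c)
k(C, M) = 1558*C (k(C, M) = 1553*C + 5*C = 1558*C)
b = -663989
b - k(-137, Y(-15)) = -663989 - 1558*(-137) = -663989 - 1*(-213446) = -663989 + 213446 = -450543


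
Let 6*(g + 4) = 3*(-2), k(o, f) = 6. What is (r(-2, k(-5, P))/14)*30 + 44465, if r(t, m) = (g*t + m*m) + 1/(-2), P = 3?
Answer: 89125/2 ≈ 44563.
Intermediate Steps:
g = -5 (g = -4 + (3*(-2))/6 = -4 + (1/6)*(-6) = -4 - 1 = -5)
r(t, m) = -1/2 + m**2 - 5*t (r(t, m) = (-5*t + m*m) + 1/(-2) = (-5*t + m**2) - 1/2 = (m**2 - 5*t) - 1/2 = -1/2 + m**2 - 5*t)
(r(-2, k(-5, P))/14)*30 + 44465 = ((-1/2 + 6**2 - 5*(-2))/14)*30 + 44465 = ((-1/2 + 36 + 10)*(1/14))*30 + 44465 = ((91/2)*(1/14))*30 + 44465 = (13/4)*30 + 44465 = 195/2 + 44465 = 89125/2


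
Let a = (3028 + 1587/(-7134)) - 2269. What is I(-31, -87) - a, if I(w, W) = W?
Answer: -2011259/2378 ≈ -845.78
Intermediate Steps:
a = 1804373/2378 (a = (3028 + 1587*(-1/7134)) - 2269 = (3028 - 529/2378) - 2269 = 7200055/2378 - 2269 = 1804373/2378 ≈ 758.78)
I(-31, -87) - a = -87 - 1*1804373/2378 = -87 - 1804373/2378 = -2011259/2378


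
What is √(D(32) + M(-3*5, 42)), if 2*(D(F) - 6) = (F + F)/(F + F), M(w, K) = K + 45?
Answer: √374/2 ≈ 9.6695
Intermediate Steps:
M(w, K) = 45 + K
D(F) = 13/2 (D(F) = 6 + ((F + F)/(F + F))/2 = 6 + ((2*F)/((2*F)))/2 = 6 + ((2*F)*(1/(2*F)))/2 = 6 + (½)*1 = 6 + ½ = 13/2)
√(D(32) + M(-3*5, 42)) = √(13/2 + (45 + 42)) = √(13/2 + 87) = √(187/2) = √374/2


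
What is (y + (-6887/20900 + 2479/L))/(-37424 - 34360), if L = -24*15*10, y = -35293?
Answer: 26555219243/54010281600 ≈ 0.49167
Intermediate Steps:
L = -3600 (L = -360*10 = -3600)
(y + (-6887/20900 + 2479/L))/(-37424 - 34360) = (-35293 + (-6887/20900 + 2479/(-3600)))/(-37424 - 34360) = (-35293 + (-6887*1/20900 + 2479*(-1/3600)))/(-71784) = (-35293 + (-6887/20900 - 2479/3600))*(-1/71784) = (-35293 - 766043/752400)*(-1/71784) = -26555219243/752400*(-1/71784) = 26555219243/54010281600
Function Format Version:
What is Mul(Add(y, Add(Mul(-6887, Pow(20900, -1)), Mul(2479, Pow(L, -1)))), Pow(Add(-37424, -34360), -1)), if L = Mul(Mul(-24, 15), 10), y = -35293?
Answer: Rational(26555219243, 54010281600) ≈ 0.49167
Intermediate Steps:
L = -3600 (L = Mul(-360, 10) = -3600)
Mul(Add(y, Add(Mul(-6887, Pow(20900, -1)), Mul(2479, Pow(L, -1)))), Pow(Add(-37424, -34360), -1)) = Mul(Add(-35293, Add(Mul(-6887, Pow(20900, -1)), Mul(2479, Pow(-3600, -1)))), Pow(Add(-37424, -34360), -1)) = Mul(Add(-35293, Add(Mul(-6887, Rational(1, 20900)), Mul(2479, Rational(-1, 3600)))), Pow(-71784, -1)) = Mul(Add(-35293, Add(Rational(-6887, 20900), Rational(-2479, 3600))), Rational(-1, 71784)) = Mul(Add(-35293, Rational(-766043, 752400)), Rational(-1, 71784)) = Mul(Rational(-26555219243, 752400), Rational(-1, 71784)) = Rational(26555219243, 54010281600)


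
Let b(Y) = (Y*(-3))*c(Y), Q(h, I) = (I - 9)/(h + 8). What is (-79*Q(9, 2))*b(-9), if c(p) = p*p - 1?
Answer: 1194480/17 ≈ 70264.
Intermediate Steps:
c(p) = -1 + p² (c(p) = p² - 1 = -1 + p²)
Q(h, I) = (-9 + I)/(8 + h)
b(Y) = -3*Y*(-1 + Y²) (b(Y) = (Y*(-3))*(-1 + Y²) = (-3*Y)*(-1 + Y²) = -3*Y*(-1 + Y²))
(-79*Q(9, 2))*b(-9) = (-79*(-9 + 2)/(8 + 9))*(3*(-9)*(1 - 1*(-9)²)) = (-79*(-7)/17)*(3*(-9)*(1 - 1*81)) = (-79*(-7)/17)*(3*(-9)*(1 - 81)) = (-79*(-7/17))*(3*(-9)*(-80)) = (553/17)*2160 = 1194480/17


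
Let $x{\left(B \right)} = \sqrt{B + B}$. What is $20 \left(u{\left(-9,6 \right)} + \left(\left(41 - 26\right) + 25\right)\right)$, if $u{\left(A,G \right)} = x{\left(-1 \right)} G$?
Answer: $800 + 120 i \sqrt{2} \approx 800.0 + 169.71 i$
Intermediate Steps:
$x{\left(B \right)} = \sqrt{2} \sqrt{B}$ ($x{\left(B \right)} = \sqrt{2 B} = \sqrt{2} \sqrt{B}$)
$u{\left(A,G \right)} = i G \sqrt{2}$ ($u{\left(A,G \right)} = \sqrt{2} \sqrt{-1} G = \sqrt{2} i G = i \sqrt{2} G = i G \sqrt{2}$)
$20 \left(u{\left(-9,6 \right)} + \left(\left(41 - 26\right) + 25\right)\right) = 20 \left(i 6 \sqrt{2} + \left(\left(41 - 26\right) + 25\right)\right) = 20 \left(6 i \sqrt{2} + \left(15 + 25\right)\right) = 20 \left(6 i \sqrt{2} + 40\right) = 20 \left(40 + 6 i \sqrt{2}\right) = 800 + 120 i \sqrt{2}$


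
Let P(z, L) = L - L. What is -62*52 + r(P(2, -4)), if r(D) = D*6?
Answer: -3224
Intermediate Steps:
P(z, L) = 0
r(D) = 6*D
-62*52 + r(P(2, -4)) = -62*52 + 6*0 = -3224 + 0 = -3224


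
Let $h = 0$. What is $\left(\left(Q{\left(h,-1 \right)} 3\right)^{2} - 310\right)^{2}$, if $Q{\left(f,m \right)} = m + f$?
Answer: $90601$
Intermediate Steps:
$Q{\left(f,m \right)} = f + m$
$\left(\left(Q{\left(h,-1 \right)} 3\right)^{2} - 310\right)^{2} = \left(\left(\left(0 - 1\right) 3\right)^{2} - 310\right)^{2} = \left(\left(\left(-1\right) 3\right)^{2} - 310\right)^{2} = \left(\left(-3\right)^{2} - 310\right)^{2} = \left(9 - 310\right)^{2} = \left(-301\right)^{2} = 90601$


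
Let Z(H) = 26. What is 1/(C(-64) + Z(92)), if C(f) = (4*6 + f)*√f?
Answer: 13/51538 + 80*I/25769 ≈ 0.00025224 + 0.0031045*I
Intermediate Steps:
C(f) = √f*(24 + f) (C(f) = (24 + f)*√f = √f*(24 + f))
1/(C(-64) + Z(92)) = 1/(√(-64)*(24 - 64) + 26) = 1/((8*I)*(-40) + 26) = 1/(-320*I + 26) = 1/(26 - 320*I) = (26 + 320*I)/103076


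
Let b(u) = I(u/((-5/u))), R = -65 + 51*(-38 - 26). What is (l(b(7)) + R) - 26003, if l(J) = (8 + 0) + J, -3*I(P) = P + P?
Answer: -439762/15 ≈ -29317.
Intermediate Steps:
I(P) = -2*P/3 (I(P) = -(P + P)/3 = -2*P/3)
R = -3329 (R = -65 + 51*(-64) = -65 - 3264 = -3329)
b(u) = 2*u²/15 (b(u) = -2*u/(3*((-5/u))) = -2*u*(-u/5)/3 = -(-2)*u²/15 = 2*u²/15)
l(J) = 8 + J
(l(b(7)) + R) - 26003 = ((8 + (2/15)*7²) - 3329) - 26003 = ((8 + (2/15)*49) - 3329) - 26003 = ((8 + 98/15) - 3329) - 26003 = (218/15 - 3329) - 26003 = -49717/15 - 26003 = -439762/15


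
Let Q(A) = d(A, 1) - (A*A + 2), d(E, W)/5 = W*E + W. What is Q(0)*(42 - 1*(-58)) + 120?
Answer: 420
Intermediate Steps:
d(E, W) = 5*W + 5*E*W (d(E, W) = 5*(W*E + W) = 5*(E*W + W) = 5*(W + E*W) = 5*W + 5*E*W)
Q(A) = 3 - A² + 5*A (Q(A) = 5*1*(1 + A) - (A*A + 2) = (5 + 5*A) - (A² + 2) = (5 + 5*A) - (2 + A²) = (5 + 5*A) + (-2 - A²) = 3 - A² + 5*A)
Q(0)*(42 - 1*(-58)) + 120 = (3 - 1*0² + 5*0)*(42 - 1*(-58)) + 120 = (3 - 1*0 + 0)*(42 + 58) + 120 = (3 + 0 + 0)*100 + 120 = 3*100 + 120 = 300 + 120 = 420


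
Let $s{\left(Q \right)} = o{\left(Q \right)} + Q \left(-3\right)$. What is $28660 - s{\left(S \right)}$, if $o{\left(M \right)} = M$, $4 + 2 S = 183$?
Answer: $28839$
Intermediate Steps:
$S = \frac{179}{2}$ ($S = -2 + \frac{1}{2} \cdot 183 = -2 + \frac{183}{2} = \frac{179}{2} \approx 89.5$)
$s{\left(Q \right)} = - 2 Q$ ($s{\left(Q \right)} = Q + Q \left(-3\right) = Q - 3 Q = - 2 Q$)
$28660 - s{\left(S \right)} = 28660 - \left(-2\right) \frac{179}{2} = 28660 - -179 = 28660 + 179 = 28839$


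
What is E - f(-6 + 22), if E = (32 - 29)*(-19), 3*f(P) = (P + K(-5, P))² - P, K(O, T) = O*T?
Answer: -1417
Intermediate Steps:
f(P) = -P/3 + 16*P²/3 (f(P) = ((P - 5*P)² - P)/3 = ((-4*P)² - P)/3 = (16*P² - P)/3 = (-P + 16*P²)/3 = -P/3 + 16*P²/3)
E = -57 (E = 3*(-19) = -57)
E - f(-6 + 22) = -57 - (-6 + 22)*(-1 + 16*(-6 + 22))/3 = -57 - 16*(-1 + 16*16)/3 = -57 - 16*(-1 + 256)/3 = -57 - 16*255/3 = -57 - 1*1360 = -57 - 1360 = -1417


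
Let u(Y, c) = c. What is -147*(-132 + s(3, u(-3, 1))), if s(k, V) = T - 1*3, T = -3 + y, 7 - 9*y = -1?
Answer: 60466/3 ≈ 20155.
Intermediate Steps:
y = 8/9 (y = 7/9 - 1/9*(-1) = 7/9 + 1/9 = 8/9 ≈ 0.88889)
T = -19/9 (T = -3 + 8/9 = -19/9 ≈ -2.1111)
s(k, V) = -46/9 (s(k, V) = -19/9 - 1*3 = -19/9 - 3 = -46/9)
-147*(-132 + s(3, u(-3, 1))) = -147*(-132 - 46/9) = -147*(-1234/9) = 60466/3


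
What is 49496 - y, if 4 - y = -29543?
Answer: 19949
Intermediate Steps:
y = 29547 (y = 4 - 1*(-29543) = 4 + 29543 = 29547)
49496 - y = 49496 - 1*29547 = 49496 - 29547 = 19949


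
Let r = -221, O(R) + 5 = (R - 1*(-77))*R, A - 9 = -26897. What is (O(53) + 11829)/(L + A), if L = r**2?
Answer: 18714/21953 ≈ 0.85246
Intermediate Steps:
A = -26888 (A = 9 - 26897 = -26888)
O(R) = -5 + R*(77 + R) (O(R) = -5 + (R - 1*(-77))*R = -5 + (R + 77)*R = -5 + (77 + R)*R = -5 + R*(77 + R))
L = 48841 (L = (-221)**2 = 48841)
(O(53) + 11829)/(L + A) = ((-5 + 53**2 + 77*53) + 11829)/(48841 - 26888) = ((-5 + 2809 + 4081) + 11829)/21953 = (6885 + 11829)*(1/21953) = 18714*(1/21953) = 18714/21953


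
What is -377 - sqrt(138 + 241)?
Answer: -377 - sqrt(379) ≈ -396.47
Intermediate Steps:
-377 - sqrt(138 + 241) = -377 - sqrt(379)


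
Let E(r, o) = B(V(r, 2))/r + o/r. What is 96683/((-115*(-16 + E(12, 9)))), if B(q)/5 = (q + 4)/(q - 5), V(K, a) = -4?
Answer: 386732/7015 ≈ 55.129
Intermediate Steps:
B(q) = 5*(4 + q)/(-5 + q) (B(q) = 5*((q + 4)/(q - 5)) = 5*((4 + q)/(-5 + q)) = 5*(4 + q)/(-5 + q))
E(r, o) = o/r (E(r, o) = (5*(4 - 4)/(-5 - 4))/r + o/r = (5*0/(-9))/r + o/r = (5*(-1/9)*0)/r + o/r = 0/r + o/r = 0 + o/r = o/r)
96683/((-115*(-16 + E(12, 9)))) = 96683/((-115*(-16 + 9/12))) = 96683/((-115*(-16 + 9*(1/12)))) = 96683/((-115*(-16 + 3/4))) = 96683/((-115*(-61/4))) = 96683/(7015/4) = 96683*(4/7015) = 386732/7015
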